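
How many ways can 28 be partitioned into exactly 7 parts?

Enumerating by decreasing first part gives 436 partitions in all.

436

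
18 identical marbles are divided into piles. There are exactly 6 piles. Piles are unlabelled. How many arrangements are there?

There are too many to list fully; the first 12 (by largest part) are:
13+1+1+1+1+1
12+2+1+1+1+1
11+3+1+1+1+1
11+2+2+1+1+1
10+4+1+1+1+1
10+3+2+1+1+1
10+2+2+2+1+1
9+5+1+1+1+1
9+4+2+1+1+1
9+3+3+1+1+1
9+3+2+2+1+1
9+2+2+2+2+1
…and 46 more, for 58 total.

58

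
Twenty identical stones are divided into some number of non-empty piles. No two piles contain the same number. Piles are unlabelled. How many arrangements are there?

64

A partial list (first 12 by largest part):
20
19, 1
18, 2
17, 3
17, 2, 1
16, 4
16, 3, 1
15, 5
15, 4, 1
15, 3, 2
14, 6
14, 5, 1
…and 52 more, for 64 total.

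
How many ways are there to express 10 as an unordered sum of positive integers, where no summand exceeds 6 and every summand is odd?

7

The partitions of 10 that satisfy the conditions:
5+5
1+1+3+5
1+1+1+1+1+5
1+3+3+3
1+1+1+1+3+3
1+1+1+1+1+1+1+3
1+1+1+1+1+1+1+1+1+1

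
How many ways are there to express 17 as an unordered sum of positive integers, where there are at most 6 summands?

Enumerating by decreasing first part gives 163 partitions in all.

163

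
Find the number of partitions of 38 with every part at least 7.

73

Enumerating by decreasing first part gives 73 partitions in all.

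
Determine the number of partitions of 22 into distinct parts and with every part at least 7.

Enumerating:
22
15, 7
14, 8
13, 9
12, 10
Counting gives 5.

5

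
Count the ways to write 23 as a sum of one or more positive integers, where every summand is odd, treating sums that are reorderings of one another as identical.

104

Direct enumeration gives 104 partitions.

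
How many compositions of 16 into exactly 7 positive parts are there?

Equivalently, choose which 6 of the 15 gaps become plus signs: C(15,6) = 5005.

5005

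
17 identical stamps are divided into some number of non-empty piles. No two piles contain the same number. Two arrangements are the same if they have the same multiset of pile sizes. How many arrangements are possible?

38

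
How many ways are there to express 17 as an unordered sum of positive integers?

A full systematic count gives 297.

297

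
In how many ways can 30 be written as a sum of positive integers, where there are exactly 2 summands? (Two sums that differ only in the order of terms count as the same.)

15

Enumerating:
29+1
28+2
27+3
26+4
25+5
24+6
23+7
22+8
21+9
20+10
19+11
18+12
17+13
16+14
15+15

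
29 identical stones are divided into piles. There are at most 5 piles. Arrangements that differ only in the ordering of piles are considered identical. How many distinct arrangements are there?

A full systematic count gives 603.

603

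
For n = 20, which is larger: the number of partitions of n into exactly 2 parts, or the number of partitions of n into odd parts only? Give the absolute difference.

Partitions of 20 into exactly 2 parts: 10.
Partitions of 20 into odd parts only: 64.
|10 − 64| = 54.

54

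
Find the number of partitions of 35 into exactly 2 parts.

17

They are:
34 + 1
33 + 2
32 + 3
31 + 4
30 + 5
29 + 6
28 + 7
27 + 8
26 + 9
25 + 10
24 + 11
23 + 12
22 + 13
21 + 14
20 + 15
19 + 16
18 + 17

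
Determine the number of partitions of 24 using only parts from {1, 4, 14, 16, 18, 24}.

Listing the qualifying partitions of 24:
24
18 + 4 + 1 + 1
18 + 1 + 1 + 1 + 1 + 1 + 1
16 + 4 + 4
16 + 4 + 1 + 1 + 1 + 1
16 + 1 + 1 + 1 + 1 + 1 + 1 + 1 + 1
14 + 4 + 4 + 1 + 1
14 + 4 + 1 + 1 + 1 + 1 + 1 + 1
14 + 1 + 1 + 1 + 1 + 1 + 1 + 1 + 1 + 1 + 1
4 + 4 + 4 + 4 + 4 + 4
4 + 4 + 4 + 4 + 4 + 1 + 1 + 1 + 1
4 + 4 + 4 + 4 + 1 + 1 + 1 + 1 + 1 + 1 + 1 + 1
4 + 4 + 4 + 1 + 1 + 1 + 1 + 1 + 1 + 1 + 1 + 1 + 1 + 1 + 1
4 + 4 + 1 + 1 + 1 + 1 + 1 + 1 + 1 + 1 + 1 + 1 + 1 + 1 + 1 + 1 + 1 + 1
4 + 1 + 1 + 1 + 1 + 1 + 1 + 1 + 1 + 1 + 1 + 1 + 1 + 1 + 1 + 1 + 1 + 1 + 1 + 1 + 1
1 + 1 + 1 + 1 + 1 + 1 + 1 + 1 + 1 + 1 + 1 + 1 + 1 + 1 + 1 + 1 + 1 + 1 + 1 + 1 + 1 + 1 + 1 + 1
That's 16 in total.

16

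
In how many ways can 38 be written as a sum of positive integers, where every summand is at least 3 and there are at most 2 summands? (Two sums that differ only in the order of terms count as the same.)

18

Listing the qualifying partitions of 38:
38
35, 3
34, 4
33, 5
32, 6
31, 7
30, 8
29, 9
28, 10
27, 11
26, 12
25, 13
24, 14
23, 15
22, 16
21, 17
20, 18
19, 19
Counting gives 18.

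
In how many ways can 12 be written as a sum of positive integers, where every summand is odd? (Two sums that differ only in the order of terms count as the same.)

The partitions of 12 that satisfy the conditions:
11 + 1
9 + 3
9 + 1 + 1 + 1
7 + 5
7 + 3 + 1 + 1
7 + 1 + 1 + 1 + 1 + 1
5 + 5 + 1 + 1
5 + 3 + 3 + 1
5 + 3 + 1 + 1 + 1 + 1
5 + 1 + 1 + 1 + 1 + 1 + 1 + 1
3 + 3 + 3 + 3
3 + 3 + 3 + 1 + 1 + 1
3 + 3 + 1 + 1 + 1 + 1 + 1 + 1
3 + 1 + 1 + 1 + 1 + 1 + 1 + 1 + 1 + 1
1 + 1 + 1 + 1 + 1 + 1 + 1 + 1 + 1 + 1 + 1 + 1

15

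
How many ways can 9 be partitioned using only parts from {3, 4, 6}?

2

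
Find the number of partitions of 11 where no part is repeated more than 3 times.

38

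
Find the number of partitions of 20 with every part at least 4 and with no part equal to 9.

Listing the qualifying partitions of 20:
20
16+4
15+5
14+6
13+7
12+8
12+4+4
11+5+4
10+10
10+6+4
10+5+5
8+8+4
8+7+5
8+6+6
8+4+4+4
7+7+6
7+5+4+4
6+6+4+4
6+5+5+4
5+5+5+5
4+4+4+4+4
That's 21 in total.

21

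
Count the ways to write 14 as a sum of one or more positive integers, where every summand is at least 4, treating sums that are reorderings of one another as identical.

7

The partitions of 14 that satisfy the conditions:
14
10 + 4
9 + 5
8 + 6
7 + 7
6 + 4 + 4
5 + 5 + 4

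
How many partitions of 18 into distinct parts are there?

46

There are too many to list fully; the first 12 (by largest part) are:
18
17+1
16+2
15+3
15+2+1
14+4
14+3+1
13+5
13+4+1
13+3+2
12+6
12+5+1
…and 34 more, for 46 total.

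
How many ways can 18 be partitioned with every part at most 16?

A full systematic count gives 383.

383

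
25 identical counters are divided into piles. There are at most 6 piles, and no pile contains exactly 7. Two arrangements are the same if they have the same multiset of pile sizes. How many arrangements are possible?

Enumerating by decreasing first part gives 471 partitions in all.

471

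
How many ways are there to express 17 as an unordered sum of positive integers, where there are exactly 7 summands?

A partial list (first 12 by largest part):
11 + 1 + 1 + 1 + 1 + 1 + 1
10 + 2 + 1 + 1 + 1 + 1 + 1
9 + 3 + 1 + 1 + 1 + 1 + 1
9 + 2 + 2 + 1 + 1 + 1 + 1
8 + 4 + 1 + 1 + 1 + 1 + 1
8 + 3 + 2 + 1 + 1 + 1 + 1
8 + 2 + 2 + 2 + 1 + 1 + 1
7 + 5 + 1 + 1 + 1 + 1 + 1
7 + 4 + 2 + 1 + 1 + 1 + 1
7 + 3 + 3 + 1 + 1 + 1 + 1
7 + 3 + 2 + 2 + 1 + 1 + 1
7 + 2 + 2 + 2 + 2 + 1 + 1
…and 26 more, for 38 total.

38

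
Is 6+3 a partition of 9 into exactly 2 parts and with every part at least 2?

Yes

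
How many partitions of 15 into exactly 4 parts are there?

There are too many to list fully; the first 12 (by largest part) are:
1,1,1,12
1,1,2,11
1,1,3,10
1,2,2,10
1,1,4,9
1,2,3,9
2,2,2,9
1,1,5,8
1,2,4,8
1,3,3,8
2,2,3,8
1,1,6,7
…and 15 more, for 27 total.

27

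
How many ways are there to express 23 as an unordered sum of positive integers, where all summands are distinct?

Systematic enumeration (by largest part, then next-largest, …) yields 104.

104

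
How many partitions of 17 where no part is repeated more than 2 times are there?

108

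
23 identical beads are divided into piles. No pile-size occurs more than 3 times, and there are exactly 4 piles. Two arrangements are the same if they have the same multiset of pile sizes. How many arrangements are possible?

Enumerating by decreasing first part gives 94 partitions in all.

94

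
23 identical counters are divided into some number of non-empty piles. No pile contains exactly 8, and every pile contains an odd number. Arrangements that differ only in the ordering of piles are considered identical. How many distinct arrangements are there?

Enumerating by decreasing first part gives 104 partitions in all.

104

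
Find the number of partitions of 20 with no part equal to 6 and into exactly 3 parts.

26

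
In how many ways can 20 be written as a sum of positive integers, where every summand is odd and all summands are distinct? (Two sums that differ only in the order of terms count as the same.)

Listing the qualifying partitions of 20:
19, 1
17, 3
15, 5
13, 7
11, 9
11, 5, 3, 1
9, 7, 3, 1
Counting gives 7.

7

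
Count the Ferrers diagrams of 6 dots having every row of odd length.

They are:
5+1
3+3
3+1+1+1
1+1+1+1+1+1
That's 4 in total.

4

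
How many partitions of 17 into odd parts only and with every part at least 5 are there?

Enumerating:
17
7+5+5
Counting gives 2.

2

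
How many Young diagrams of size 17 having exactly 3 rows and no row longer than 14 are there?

The partitions of 17 that satisfy the conditions:
14, 2, 1
13, 3, 1
13, 2, 2
12, 4, 1
12, 3, 2
11, 5, 1
11, 4, 2
11, 3, 3
10, 6, 1
10, 5, 2
10, 4, 3
9, 7, 1
9, 6, 2
9, 5, 3
9, 4, 4
8, 8, 1
8, 7, 2
8, 6, 3
8, 5, 4
7, 7, 3
7, 6, 4
7, 5, 5
6, 6, 5

23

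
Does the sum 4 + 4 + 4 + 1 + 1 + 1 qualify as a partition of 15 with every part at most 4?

Yes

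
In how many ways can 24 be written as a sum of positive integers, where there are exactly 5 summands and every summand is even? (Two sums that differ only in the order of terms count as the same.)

13

Enumerating:
2,2,2,2,16
2,2,2,4,14
2,2,2,6,12
2,2,4,4,12
2,2,2,8,10
2,2,4,6,10
2,4,4,4,10
2,2,4,8,8
2,2,6,6,8
2,4,4,6,8
4,4,4,4,8
2,4,6,6,6
4,4,4,6,6
Counting gives 13.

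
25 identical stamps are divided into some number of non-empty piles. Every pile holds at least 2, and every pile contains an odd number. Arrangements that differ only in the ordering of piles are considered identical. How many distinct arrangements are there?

The partitions of 25 that satisfy the conditions:
25
3, 3, 19
3, 5, 17
3, 7, 15
5, 5, 15
3, 9, 13
5, 7, 13
3, 3, 3, 3, 13
3, 11, 11
5, 9, 11
7, 7, 11
3, 3, 3, 5, 11
7, 9, 9
3, 3, 3, 7, 9
3, 3, 5, 5, 9
3, 3, 5, 7, 7
3, 5, 5, 5, 7
3, 3, 3, 3, 3, 3, 7
5, 5, 5, 5, 5
3, 3, 3, 3, 3, 5, 5
Counting gives 20.

20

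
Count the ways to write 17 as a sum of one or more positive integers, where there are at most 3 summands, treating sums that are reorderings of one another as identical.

33

A partial list (first 12 by largest part):
17
16, 1
15, 2
15, 1, 1
14, 3
14, 2, 1
13, 4
13, 3, 1
13, 2, 2
12, 5
12, 4, 1
12, 3, 2
…and 21 more, for 33 total.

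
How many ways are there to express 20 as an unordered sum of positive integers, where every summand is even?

A partial list (first 12 by largest part):
20
18,2
16,4
16,2,2
14,6
14,4,2
14,2,2,2
12,8
12,6,2
12,4,4
12,4,2,2
12,2,2,2,2
…and 30 more, for 42 total.

42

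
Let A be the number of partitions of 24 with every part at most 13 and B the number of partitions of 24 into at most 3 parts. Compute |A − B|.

Partitions of 24 with every part at most 13: 1436.
Partitions of 24 into at most 3 parts: 61.
|1436 − 61| = 1375.

1375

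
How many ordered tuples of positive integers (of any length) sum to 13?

4096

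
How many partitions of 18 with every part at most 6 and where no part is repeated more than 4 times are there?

Counting exhaustively, 108 partitions satisfy the conditions.

108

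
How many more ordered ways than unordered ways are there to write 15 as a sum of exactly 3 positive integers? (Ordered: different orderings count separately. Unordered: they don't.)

Ordered (compositions into 3 parts): C(14,2) = 91.
Unordered (partitions into 3 parts): 19.
Difference: 91 − 19 = 72.

72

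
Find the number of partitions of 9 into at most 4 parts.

Listing the qualifying partitions of 9:
9
1, 8
2, 7
1, 1, 7
3, 6
1, 2, 6
1, 1, 1, 6
4, 5
1, 3, 5
2, 2, 5
1, 1, 2, 5
1, 4, 4
2, 3, 4
1, 1, 3, 4
1, 2, 2, 4
3, 3, 3
1, 2, 3, 3
2, 2, 2, 3

18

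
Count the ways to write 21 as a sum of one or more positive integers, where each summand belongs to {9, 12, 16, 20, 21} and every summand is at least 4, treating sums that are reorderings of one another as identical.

2

Enumerating:
21
12, 9
Counting gives 2.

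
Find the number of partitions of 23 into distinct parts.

104

Enumerating by decreasing first part gives 104 partitions in all.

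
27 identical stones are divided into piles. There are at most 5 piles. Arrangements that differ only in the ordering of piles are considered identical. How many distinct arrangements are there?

Direct enumeration gives 480 partitions.

480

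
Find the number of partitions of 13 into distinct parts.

18

The partitions of 13 that satisfy the conditions:
13
12+1
11+2
10+3
10+2+1
9+4
9+3+1
8+5
8+4+1
8+3+2
7+6
7+5+1
7+4+2
7+3+2+1
6+5+2
6+4+3
6+4+2+1
5+4+3+1
That's 18 in total.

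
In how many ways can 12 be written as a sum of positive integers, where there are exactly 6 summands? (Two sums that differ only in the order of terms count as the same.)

11

Enumerating:
1, 1, 1, 1, 1, 7
1, 1, 1, 1, 2, 6
1, 1, 1, 1, 3, 5
1, 1, 1, 2, 2, 5
1, 1, 1, 1, 4, 4
1, 1, 1, 2, 3, 4
1, 1, 2, 2, 2, 4
1, 1, 1, 3, 3, 3
1, 1, 2, 2, 3, 3
1, 2, 2, 2, 2, 3
2, 2, 2, 2, 2, 2
That's 11 in total.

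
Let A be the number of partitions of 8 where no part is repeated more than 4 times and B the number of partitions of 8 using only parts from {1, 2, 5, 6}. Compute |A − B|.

10

Partitions of 8 where no part is repeated more than 4 times: 19.
Partitions of 8 using only parts from {1, 2, 5, 6}: 9.
|19 − 9| = 10.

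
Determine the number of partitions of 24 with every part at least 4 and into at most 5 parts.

49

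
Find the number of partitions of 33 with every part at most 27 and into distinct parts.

438

Enumerating by decreasing first part gives 438 partitions in all.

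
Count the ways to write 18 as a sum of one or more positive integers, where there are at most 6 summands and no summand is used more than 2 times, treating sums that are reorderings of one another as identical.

132

Systematic enumeration (by largest part, then next-largest, …) yields 132.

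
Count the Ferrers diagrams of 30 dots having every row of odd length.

296

Systematic enumeration (by largest part, then next-largest, …) yields 296.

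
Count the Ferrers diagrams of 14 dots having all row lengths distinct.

Enumerating:
14
13,1
12,2
11,3
11,2,1
10,4
10,3,1
9,5
9,4,1
9,3,2
8,6
8,5,1
8,4,2
8,3,2,1
7,6,1
7,5,2
7,4,3
7,4,2,1
6,5,3
6,5,2,1
6,4,3,1
5,4,3,2

22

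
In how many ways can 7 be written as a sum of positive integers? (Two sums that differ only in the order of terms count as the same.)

15

The partitions of 7 that satisfy the conditions:
7
6, 1
5, 2
5, 1, 1
4, 3
4, 2, 1
4, 1, 1, 1
3, 3, 1
3, 2, 2
3, 2, 1, 1
3, 1, 1, 1, 1
2, 2, 2, 1
2, 2, 1, 1, 1
2, 1, 1, 1, 1, 1
1, 1, 1, 1, 1, 1, 1
That's 15 in total.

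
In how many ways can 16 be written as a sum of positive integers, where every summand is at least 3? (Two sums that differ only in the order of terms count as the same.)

Listing the qualifying partitions of 16:
16
13, 3
12, 4
11, 5
10, 6
10, 3, 3
9, 7
9, 4, 3
8, 8
8, 5, 3
8, 4, 4
7, 6, 3
7, 5, 4
7, 3, 3, 3
6, 6, 4
6, 5, 5
6, 4, 3, 3
5, 5, 3, 3
5, 4, 4, 3
4, 4, 4, 4
4, 3, 3, 3, 3

21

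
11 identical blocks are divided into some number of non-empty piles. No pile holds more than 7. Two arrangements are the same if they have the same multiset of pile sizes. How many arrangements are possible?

49

A partial list (first 12 by largest part):
7+4
7+3+1
7+2+2
7+2+1+1
7+1+1+1+1
6+5
6+4+1
6+3+2
6+3+1+1
6+2+2+1
6+2+1+1+1
6+1+1+1+1+1
…and 37 more, for 49 total.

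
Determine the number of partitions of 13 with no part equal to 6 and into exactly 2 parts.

5

They are:
12, 1
11, 2
10, 3
9, 4
8, 5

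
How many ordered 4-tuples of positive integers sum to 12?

165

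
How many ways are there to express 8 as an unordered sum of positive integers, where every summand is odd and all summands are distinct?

They are:
7+1
5+3
Counting gives 2.

2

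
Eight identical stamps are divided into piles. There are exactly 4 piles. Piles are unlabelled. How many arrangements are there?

5

They are:
1,1,1,5
1,1,2,4
1,1,3,3
1,2,2,3
2,2,2,2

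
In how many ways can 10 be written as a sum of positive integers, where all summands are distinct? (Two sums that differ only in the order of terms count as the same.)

10

Listing the qualifying partitions of 10:
10
9 + 1
8 + 2
7 + 3
7 + 2 + 1
6 + 4
6 + 3 + 1
5 + 4 + 1
5 + 3 + 2
4 + 3 + 2 + 1
Counting gives 10.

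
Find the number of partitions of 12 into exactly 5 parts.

The partitions of 12 that satisfy the conditions:
8, 1, 1, 1, 1
7, 2, 1, 1, 1
6, 3, 1, 1, 1
6, 2, 2, 1, 1
5, 4, 1, 1, 1
5, 3, 2, 1, 1
5, 2, 2, 2, 1
4, 4, 2, 1, 1
4, 3, 3, 1, 1
4, 3, 2, 2, 1
4, 2, 2, 2, 2
3, 3, 3, 2, 1
3, 3, 2, 2, 2

13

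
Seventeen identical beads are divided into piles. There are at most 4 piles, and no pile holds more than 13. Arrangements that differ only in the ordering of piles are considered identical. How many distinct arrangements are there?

65

A partial list (first 12 by largest part):
13,4
13,3,1
13,2,2
13,2,1,1
12,5
12,4,1
12,3,2
12,3,1,1
12,2,2,1
11,6
11,5,1
11,4,2
…and 53 more, for 65 total.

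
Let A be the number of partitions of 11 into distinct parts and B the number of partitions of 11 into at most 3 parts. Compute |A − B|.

4

Partitions of 11 into distinct parts: 12.
Partitions of 11 into at most 3 parts: 16.
|12 − 16| = 4.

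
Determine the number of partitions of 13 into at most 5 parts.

There are too many to list fully; the first 12 (by largest part) are:
13
12,1
11,2
11,1,1
10,3
10,2,1
10,1,1,1
9,4
9,3,1
9,2,2
9,2,1,1
9,1,1,1,1
…and 45 more, for 57 total.

57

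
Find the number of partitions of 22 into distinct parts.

89

Direct enumeration gives 89 partitions.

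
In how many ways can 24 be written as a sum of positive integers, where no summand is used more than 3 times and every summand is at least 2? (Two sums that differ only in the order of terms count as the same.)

Direct enumeration gives 237 partitions.

237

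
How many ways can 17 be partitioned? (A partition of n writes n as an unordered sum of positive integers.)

297

There are 297 such partitions.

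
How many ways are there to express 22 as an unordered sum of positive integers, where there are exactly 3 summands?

40

A partial list (first 12 by largest part):
1 + 1 + 20
1 + 2 + 19
1 + 3 + 18
2 + 2 + 18
1 + 4 + 17
2 + 3 + 17
1 + 5 + 16
2 + 4 + 16
3 + 3 + 16
1 + 6 + 15
2 + 5 + 15
3 + 4 + 15
…and 28 more, for 40 total.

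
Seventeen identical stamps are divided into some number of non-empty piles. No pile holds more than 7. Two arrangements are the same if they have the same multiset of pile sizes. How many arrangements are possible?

201

A full systematic count gives 201.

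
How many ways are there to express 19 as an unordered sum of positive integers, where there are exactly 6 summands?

A full systematic count gives 71.

71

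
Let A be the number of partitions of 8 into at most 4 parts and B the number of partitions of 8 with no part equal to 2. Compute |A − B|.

Partitions of 8 into at most 4 parts: 15.
Partitions of 8 with no part equal to 2: 11.
|15 − 11| = 4.

4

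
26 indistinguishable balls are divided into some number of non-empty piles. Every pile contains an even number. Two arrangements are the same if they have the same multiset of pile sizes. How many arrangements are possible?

Direct enumeration gives 101 partitions.

101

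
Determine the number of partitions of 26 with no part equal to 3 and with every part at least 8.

Enumerating:
26
8,18
9,17
10,16
11,15
12,14
13,13
8,8,10
8,9,9
That's 9 in total.

9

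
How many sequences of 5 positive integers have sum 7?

Place 4 bars in the 6 internal gaps of a row of 7 dots: C(6,4) = 15.

15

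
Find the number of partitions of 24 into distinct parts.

122

There are 122 such partitions.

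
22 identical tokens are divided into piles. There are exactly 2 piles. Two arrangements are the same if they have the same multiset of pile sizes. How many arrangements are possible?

11

Listing the qualifying partitions of 22:
21 + 1
20 + 2
19 + 3
18 + 4
17 + 5
16 + 6
15 + 7
14 + 8
13 + 9
12 + 10
11 + 11
That's 11 in total.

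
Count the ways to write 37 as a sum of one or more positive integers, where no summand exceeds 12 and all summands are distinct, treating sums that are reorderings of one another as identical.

122

There are 122 such partitions.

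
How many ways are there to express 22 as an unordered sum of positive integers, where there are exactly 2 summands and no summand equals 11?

10

The partitions of 22 that satisfy the conditions:
21,1
20,2
19,3
18,4
17,5
16,6
15,7
14,8
13,9
12,10
That's 10 in total.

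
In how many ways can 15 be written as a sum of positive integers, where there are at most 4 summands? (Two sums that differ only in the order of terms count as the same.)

54

A partial list (first 12 by largest part):
15
14, 1
13, 2
13, 1, 1
12, 3
12, 2, 1
12, 1, 1, 1
11, 4
11, 3, 1
11, 2, 2
11, 2, 1, 1
10, 5
…and 42 more, for 54 total.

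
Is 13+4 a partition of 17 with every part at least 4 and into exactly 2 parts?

The parts sum to 17, and the condition 'every summand is at least 4' holds; the condition 'there are exactly 2 summands' holds.

Yes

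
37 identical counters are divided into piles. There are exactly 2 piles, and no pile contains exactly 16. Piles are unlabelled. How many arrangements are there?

17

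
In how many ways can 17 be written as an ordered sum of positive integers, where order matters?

Each of the 16 gaps between 17 units is either a break or not: 2^16 = 65536.

65536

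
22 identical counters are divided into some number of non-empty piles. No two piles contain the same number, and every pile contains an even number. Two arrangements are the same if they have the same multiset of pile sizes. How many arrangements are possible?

They are:
22
20 + 2
18 + 4
16 + 6
16 + 4 + 2
14 + 8
14 + 6 + 2
12 + 10
12 + 8 + 2
12 + 6 + 4
10 + 8 + 4
10 + 6 + 4 + 2
Counting gives 12.

12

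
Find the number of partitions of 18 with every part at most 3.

37

A partial list (first 12 by largest part):
3, 3, 3, 3, 3, 3
3, 3, 3, 3, 3, 2, 1
3, 3, 3, 3, 3, 1, 1, 1
3, 3, 3, 3, 2, 2, 2
3, 3, 3, 3, 2, 2, 1, 1
3, 3, 3, 3, 2, 1, 1, 1, 1
3, 3, 3, 3, 1, 1, 1, 1, 1, 1
3, 3, 3, 2, 2, 2, 2, 1
3, 3, 3, 2, 2, 2, 1, 1, 1
3, 3, 3, 2, 2, 1, 1, 1, 1, 1
3, 3, 3, 2, 1, 1, 1, 1, 1, 1, 1
3, 3, 3, 1, 1, 1, 1, 1, 1, 1, 1, 1
…and 25 more, for 37 total.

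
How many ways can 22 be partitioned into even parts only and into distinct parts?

12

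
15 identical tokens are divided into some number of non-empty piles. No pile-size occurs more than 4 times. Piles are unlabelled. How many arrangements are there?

There are 127 such partitions.

127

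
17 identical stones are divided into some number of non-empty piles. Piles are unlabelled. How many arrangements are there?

297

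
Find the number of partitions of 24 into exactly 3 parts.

48

There are too many to list fully; the first 12 (by largest part) are:
22 + 1 + 1
21 + 2 + 1
20 + 3 + 1
20 + 2 + 2
19 + 4 + 1
19 + 3 + 2
18 + 5 + 1
18 + 4 + 2
18 + 3 + 3
17 + 6 + 1
17 + 5 + 2
17 + 4 + 3
…and 36 more, for 48 total.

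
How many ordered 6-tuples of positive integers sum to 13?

792

Place 5 bars in the 12 internal gaps of a row of 13 dots: C(12,5) = 792.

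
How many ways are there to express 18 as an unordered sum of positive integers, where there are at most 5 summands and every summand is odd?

Listing the qualifying partitions of 18:
17,1
15,3
15,1,1,1
13,5
13,3,1,1
11,7
11,5,1,1
11,3,3,1
9,9
9,7,1,1
9,5,3,1
9,3,3,3
7,7,3,1
7,5,5,1
7,5,3,3
5,5,5,3

16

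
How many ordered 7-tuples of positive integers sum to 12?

462

A composition of 12 into 7 positive parts is chosen by placing 6 dividers among the 11 gaps between 12 units: C(11,6) = 462.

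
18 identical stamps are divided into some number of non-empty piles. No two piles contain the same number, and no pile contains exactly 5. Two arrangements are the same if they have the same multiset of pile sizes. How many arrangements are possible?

32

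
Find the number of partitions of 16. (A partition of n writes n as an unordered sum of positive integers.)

A full systematic count gives 231.

231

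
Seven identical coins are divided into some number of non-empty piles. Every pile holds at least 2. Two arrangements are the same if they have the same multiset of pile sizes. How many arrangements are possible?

The partitions of 7 that satisfy the conditions:
7
5,2
4,3
3,2,2
Counting gives 4.

4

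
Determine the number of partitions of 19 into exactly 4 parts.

54

There are too many to list fully; the first 12 (by largest part) are:
1+1+1+16
1+1+2+15
1+1+3+14
1+2+2+14
1+1+4+13
1+2+3+13
2+2+2+13
1+1+5+12
1+2+4+12
1+3+3+12
2+2+3+12
1+1+6+11
…and 42 more, for 54 total.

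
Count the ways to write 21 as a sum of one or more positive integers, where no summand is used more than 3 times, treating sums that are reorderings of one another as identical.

395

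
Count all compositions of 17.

Each of the 16 gaps between 17 units is either a break or not: 2^16 = 65536.

65536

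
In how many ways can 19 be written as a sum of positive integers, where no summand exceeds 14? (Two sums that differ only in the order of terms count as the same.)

478

Direct enumeration gives 478 partitions.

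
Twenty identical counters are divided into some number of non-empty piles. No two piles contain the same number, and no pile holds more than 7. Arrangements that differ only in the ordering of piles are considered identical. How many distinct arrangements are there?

They are:
7, 6, 5, 2
7, 6, 4, 3
7, 6, 4, 2, 1
7, 5, 4, 3, 1
6, 5, 4, 3, 2
That's 5 in total.

5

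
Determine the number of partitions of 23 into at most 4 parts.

150

There are 150 such partitions.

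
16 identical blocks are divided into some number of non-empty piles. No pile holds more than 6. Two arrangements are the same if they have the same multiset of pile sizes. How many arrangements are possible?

136

Enumerating by decreasing first part gives 136 partitions in all.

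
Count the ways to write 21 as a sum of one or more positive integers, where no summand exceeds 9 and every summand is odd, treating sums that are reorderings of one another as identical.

52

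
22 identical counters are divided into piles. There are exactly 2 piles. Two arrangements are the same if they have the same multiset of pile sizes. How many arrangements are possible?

11

Enumerating:
1, 21
2, 20
3, 19
4, 18
5, 17
6, 16
7, 15
8, 14
9, 13
10, 12
11, 11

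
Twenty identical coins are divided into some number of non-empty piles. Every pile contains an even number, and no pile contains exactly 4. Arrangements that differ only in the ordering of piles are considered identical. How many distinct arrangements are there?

20

The partitions of 20 that satisfy the conditions:
20
18,2
16,2,2
14,6
14,2,2,2
12,8
12,6,2
12,2,2,2,2
10,10
10,8,2
10,6,2,2
10,2,2,2,2,2
8,8,2,2
8,6,6
8,6,2,2,2
8,2,2,2,2,2,2
6,6,6,2
6,6,2,2,2,2
6,2,2,2,2,2,2,2
2,2,2,2,2,2,2,2,2,2
That's 20 in total.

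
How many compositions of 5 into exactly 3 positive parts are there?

6

Equivalently, choose which 2 of the 4 gaps become plus signs: C(4,2) = 6.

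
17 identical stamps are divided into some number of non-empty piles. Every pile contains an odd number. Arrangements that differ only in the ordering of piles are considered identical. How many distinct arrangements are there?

38

There are too many to list fully; the first 12 (by largest part) are:
17
15, 1, 1
13, 3, 1
13, 1, 1, 1, 1
11, 5, 1
11, 3, 3
11, 3, 1, 1, 1
11, 1, 1, 1, 1, 1, 1
9, 7, 1
9, 5, 3
9, 5, 1, 1, 1
9, 3, 3, 1, 1
…and 26 more, for 38 total.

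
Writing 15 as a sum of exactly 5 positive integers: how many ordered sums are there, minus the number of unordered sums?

971

Ordered (compositions into 5 parts): C(14,4) = 1001.
Partitions of 15 into exactly 5 parts: 30.
Difference: 1001 − 30 = 971.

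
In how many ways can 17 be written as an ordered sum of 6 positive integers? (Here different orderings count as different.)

Place 5 bars in the 16 internal gaps of a row of 17 dots: C(16,5) = 4368.

4368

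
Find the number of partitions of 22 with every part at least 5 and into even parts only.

Listing the qualifying partitions of 22:
22
16,6
14,8
12,10
10,6,6
8,8,6

6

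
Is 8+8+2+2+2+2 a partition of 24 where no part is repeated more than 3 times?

No

The parts sum to 24, and the condition 'no summand is used more than 3 times' is violated.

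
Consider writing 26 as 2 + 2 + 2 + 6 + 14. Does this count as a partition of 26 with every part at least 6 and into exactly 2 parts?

The parts sum to 26, and the condition 'every summand is at least 6' is violated.

No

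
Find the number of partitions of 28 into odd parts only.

A full systematic count gives 222.

222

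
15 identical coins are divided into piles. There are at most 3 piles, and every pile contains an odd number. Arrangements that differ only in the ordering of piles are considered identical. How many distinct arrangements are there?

The partitions of 15 that satisfy the conditions:
15
13,1,1
11,3,1
9,5,1
9,3,3
7,7,1
7,5,3
5,5,5

8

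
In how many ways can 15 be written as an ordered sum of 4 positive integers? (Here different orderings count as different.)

364

A composition of 15 into 4 positive parts is chosen by placing 3 dividers among the 14 gaps between 15 units: C(14,3) = 364.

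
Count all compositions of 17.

There are 16 gaps and each independently is a cut or not, giving 2^16 = 65536.

65536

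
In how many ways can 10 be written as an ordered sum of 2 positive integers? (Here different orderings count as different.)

9

By stars and bars with positive parts, the count is C(9,1) = 9.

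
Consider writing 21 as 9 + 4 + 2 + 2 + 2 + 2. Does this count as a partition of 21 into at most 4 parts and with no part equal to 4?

No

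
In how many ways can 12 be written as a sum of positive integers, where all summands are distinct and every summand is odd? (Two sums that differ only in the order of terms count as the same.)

3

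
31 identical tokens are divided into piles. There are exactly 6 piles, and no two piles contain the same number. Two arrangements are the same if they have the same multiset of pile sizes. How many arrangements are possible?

There are too many to list fully; the first 12 (by largest part) are:
16 + 5 + 4 + 3 + 2 + 1
15 + 6 + 4 + 3 + 2 + 1
14 + 7 + 4 + 3 + 2 + 1
14 + 6 + 5 + 3 + 2 + 1
13 + 8 + 4 + 3 + 2 + 1
13 + 7 + 5 + 3 + 2 + 1
13 + 6 + 5 + 4 + 2 + 1
12 + 9 + 4 + 3 + 2 + 1
12 + 8 + 5 + 3 + 2 + 1
12 + 7 + 6 + 3 + 2 + 1
12 + 7 + 5 + 4 + 2 + 1
12 + 6 + 5 + 4 + 3 + 1
…and 23 more, for 35 total.

35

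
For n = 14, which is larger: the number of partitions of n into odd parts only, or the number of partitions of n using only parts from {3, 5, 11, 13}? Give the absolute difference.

Partitions of 14 into odd parts only: 22.
Partitions of 14 using only parts from {3, 5, 11, 13}: 2.
|22 − 2| = 20.

20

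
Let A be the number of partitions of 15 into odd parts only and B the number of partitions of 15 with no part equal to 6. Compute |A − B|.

Partitions of 15 into odd parts only: 27.
Partitions of 15 with no part equal to 6: 146.
|27 − 146| = 119.

119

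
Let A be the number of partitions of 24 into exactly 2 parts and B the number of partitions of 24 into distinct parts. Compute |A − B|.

110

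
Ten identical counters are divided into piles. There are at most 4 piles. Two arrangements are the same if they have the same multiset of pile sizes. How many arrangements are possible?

Enumerating:
10
9 + 1
8 + 2
8 + 1 + 1
7 + 3
7 + 2 + 1
7 + 1 + 1 + 1
6 + 4
6 + 3 + 1
6 + 2 + 2
6 + 2 + 1 + 1
5 + 5
5 + 4 + 1
5 + 3 + 2
5 + 3 + 1 + 1
5 + 2 + 2 + 1
4 + 4 + 2
4 + 4 + 1 + 1
4 + 3 + 3
4 + 3 + 2 + 1
4 + 2 + 2 + 2
3 + 3 + 3 + 1
3 + 3 + 2 + 2
That's 23 in total.

23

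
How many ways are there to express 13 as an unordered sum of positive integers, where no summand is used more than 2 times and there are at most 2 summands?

They are:
13
12 + 1
11 + 2
10 + 3
9 + 4
8 + 5
7 + 6
Counting gives 7.

7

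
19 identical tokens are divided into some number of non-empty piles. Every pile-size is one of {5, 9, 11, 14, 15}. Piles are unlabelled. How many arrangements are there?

2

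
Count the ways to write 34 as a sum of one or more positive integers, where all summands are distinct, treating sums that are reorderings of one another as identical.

512

There are 512 such partitions.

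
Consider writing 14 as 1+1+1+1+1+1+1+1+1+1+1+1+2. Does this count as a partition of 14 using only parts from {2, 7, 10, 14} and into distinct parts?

The parts sum to 14, and the condition 'each summand belongs to {2, 7, 10, 14}' is violated.

No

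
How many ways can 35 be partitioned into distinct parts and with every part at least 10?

The partitions of 35 that satisfy the conditions:
35
25, 10
24, 11
23, 12
22, 13
21, 14
20, 15
19, 16
18, 17
14, 11, 10
13, 12, 10
That's 11 in total.

11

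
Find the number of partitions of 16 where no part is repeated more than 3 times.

132

There are 132 such partitions.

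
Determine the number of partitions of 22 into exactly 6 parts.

Enumerating by decreasing first part gives 136 partitions in all.

136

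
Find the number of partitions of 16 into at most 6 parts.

136

Systematic enumeration (by largest part, then next-largest, …) yields 136.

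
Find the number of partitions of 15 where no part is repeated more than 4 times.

127

Direct enumeration gives 127 partitions.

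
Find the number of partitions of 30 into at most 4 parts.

297

Direct enumeration gives 297 partitions.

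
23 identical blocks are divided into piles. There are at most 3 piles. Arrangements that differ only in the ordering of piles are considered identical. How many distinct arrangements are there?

56

There are too many to list fully; the first 12 (by largest part) are:
23
1, 22
2, 21
1, 1, 21
3, 20
1, 2, 20
4, 19
1, 3, 19
2, 2, 19
5, 18
1, 4, 18
2, 3, 18
…and 44 more, for 56 total.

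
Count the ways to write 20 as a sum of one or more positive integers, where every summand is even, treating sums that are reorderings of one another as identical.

42

A partial list (first 12 by largest part):
20
18 + 2
16 + 4
16 + 2 + 2
14 + 6
14 + 4 + 2
14 + 2 + 2 + 2
12 + 8
12 + 6 + 2
12 + 4 + 4
12 + 4 + 2 + 2
12 + 2 + 2 + 2 + 2
…and 30 more, for 42 total.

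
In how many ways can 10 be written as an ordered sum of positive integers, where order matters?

There are 9 gaps and each independently is a cut or not, giving 2^9 = 512.

512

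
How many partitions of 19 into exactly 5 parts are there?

A partial list (first 12 by largest part):
15 + 1 + 1 + 1 + 1
14 + 2 + 1 + 1 + 1
13 + 3 + 1 + 1 + 1
13 + 2 + 2 + 1 + 1
12 + 4 + 1 + 1 + 1
12 + 3 + 2 + 1 + 1
12 + 2 + 2 + 2 + 1
11 + 5 + 1 + 1 + 1
11 + 4 + 2 + 1 + 1
11 + 3 + 3 + 1 + 1
11 + 3 + 2 + 2 + 1
11 + 2 + 2 + 2 + 2
…and 58 more, for 70 total.

70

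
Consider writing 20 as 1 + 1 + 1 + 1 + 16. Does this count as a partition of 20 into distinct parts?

No

The parts sum to 20, and the condition 'all summands are distinct' is violated.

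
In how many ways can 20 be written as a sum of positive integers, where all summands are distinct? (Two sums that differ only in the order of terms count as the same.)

64

A partial list (first 12 by largest part):
20
19,1
18,2
17,3
17,2,1
16,4
16,3,1
15,5
15,4,1
15,3,2
14,6
14,5,1
…and 52 more, for 64 total.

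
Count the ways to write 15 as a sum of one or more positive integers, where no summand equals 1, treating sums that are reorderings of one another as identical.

A partial list (first 12 by largest part):
15
2, 13
3, 12
4, 11
2, 2, 11
5, 10
2, 3, 10
6, 9
2, 4, 9
3, 3, 9
2, 2, 2, 9
7, 8
…and 29 more, for 41 total.

41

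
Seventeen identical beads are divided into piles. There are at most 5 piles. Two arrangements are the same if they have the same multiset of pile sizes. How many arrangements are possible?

119

Counting exhaustively, 119 partitions satisfy the conditions.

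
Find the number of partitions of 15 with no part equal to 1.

41

There are too many to list fully; the first 12 (by largest part) are:
15
13, 2
12, 3
11, 4
11, 2, 2
10, 5
10, 3, 2
9, 6
9, 4, 2
9, 3, 3
9, 2, 2, 2
8, 7
…and 29 more, for 41 total.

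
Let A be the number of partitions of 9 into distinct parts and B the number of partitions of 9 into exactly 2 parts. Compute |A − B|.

4

Partitions of 9 into distinct parts: 8.
Partitions of 9 into exactly 2 parts: 4.
|8 − 4| = 4.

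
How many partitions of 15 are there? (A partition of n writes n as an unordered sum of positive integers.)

There are 176 such partitions.

176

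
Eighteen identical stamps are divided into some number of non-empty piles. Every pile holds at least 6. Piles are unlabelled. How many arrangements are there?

They are:
18
12, 6
11, 7
10, 8
9, 9
6, 6, 6
Counting gives 6.

6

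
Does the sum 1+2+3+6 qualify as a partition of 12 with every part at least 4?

No

The parts sum to 12, and the condition 'every summand is at least 4' is violated.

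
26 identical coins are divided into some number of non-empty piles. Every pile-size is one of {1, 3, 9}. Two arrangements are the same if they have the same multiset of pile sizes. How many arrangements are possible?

The partitions of 26 that satisfy the conditions:
1 + 1 + 3 + 3 + 9 + 9
1 + 1 + 1 + 1 + 1 + 3 + 9 + 9
1 + 1 + 1 + 1 + 1 + 1 + 1 + 1 + 9 + 9
1 + 1 + 3 + 3 + 3 + 3 + 3 + 9
1 + 1 + 1 + 1 + 1 + 3 + 3 + 3 + 3 + 9
1 + 1 + 1 + 1 + 1 + 1 + 1 + 1 + 3 + 3 + 3 + 9
1 + 1 + 1 + 1 + 1 + 1 + 1 + 1 + 1 + 1 + 1 + 3 + 3 + 9
1 + 1 + 1 + 1 + 1 + 1 + 1 + 1 + 1 + 1 + 1 + 1 + 1 + 1 + 3 + 9
1 + 1 + 1 + 1 + 1 + 1 + 1 + 1 + 1 + 1 + 1 + 1 + 1 + 1 + 1 + 1 + 1 + 9
1 + 1 + 3 + 3 + 3 + 3 + 3 + 3 + 3 + 3
1 + 1 + 1 + 1 + 1 + 3 + 3 + 3 + 3 + 3 + 3 + 3
1 + 1 + 1 + 1 + 1 + 1 + 1 + 1 + 3 + 3 + 3 + 3 + 3 + 3
1 + 1 + 1 + 1 + 1 + 1 + 1 + 1 + 1 + 1 + 1 + 3 + 3 + 3 + 3 + 3
1 + 1 + 1 + 1 + 1 + 1 + 1 + 1 + 1 + 1 + 1 + 1 + 1 + 1 + 3 + 3 + 3 + 3
1 + 1 + 1 + 1 + 1 + 1 + 1 + 1 + 1 + 1 + 1 + 1 + 1 + 1 + 1 + 1 + 1 + 3 + 3 + 3
1 + 1 + 1 + 1 + 1 + 1 + 1 + 1 + 1 + 1 + 1 + 1 + 1 + 1 + 1 + 1 + 1 + 1 + 1 + 1 + 3 + 3
1 + 1 + 1 + 1 + 1 + 1 + 1 + 1 + 1 + 1 + 1 + 1 + 1 + 1 + 1 + 1 + 1 + 1 + 1 + 1 + 1 + 1 + 1 + 3
1 + 1 + 1 + 1 + 1 + 1 + 1 + 1 + 1 + 1 + 1 + 1 + 1 + 1 + 1 + 1 + 1 + 1 + 1 + 1 + 1 + 1 + 1 + 1 + 1 + 1
Counting gives 18.

18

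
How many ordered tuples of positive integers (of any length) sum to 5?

16

The number of compositions of n is 2^(n−1); here 2^4 = 16.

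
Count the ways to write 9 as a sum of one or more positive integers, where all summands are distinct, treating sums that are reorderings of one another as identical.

Listing the qualifying partitions of 9:
9
8, 1
7, 2
6, 3
6, 2, 1
5, 4
5, 3, 1
4, 3, 2
That's 8 in total.

8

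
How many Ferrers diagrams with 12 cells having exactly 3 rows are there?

Listing the qualifying partitions of 12:
10+1+1
9+2+1
8+3+1
8+2+2
7+4+1
7+3+2
6+5+1
6+4+2
6+3+3
5+5+2
5+4+3
4+4+4
Counting gives 12.

12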